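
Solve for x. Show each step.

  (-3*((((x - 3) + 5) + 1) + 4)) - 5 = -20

Step 1. [(-3*((((x - 3) + 5) + 1) + 4)) - 5 = -20] 5 comes off first (add 5). So sub: -3*((((x - 3) + 5) + 1) + 4) = -15.
Step 2. [-3*((((x - 3) + 5) + 1) + 4) = -15] leading coefficient -3: divide by -3. So div: (((x - 3) + 5) + 1) + 4 = 5.
Step 3. [(((x - 3) + 5) + 1) + 4 = 5] peel the +4: subtract 4 from each side, so sub: ((x - 3) + 5) + 1 = 1.
Step 4. [((x - 3) + 5) + 1 = 1] the outer +1 inverts by subtracting 1. So sub: (x - 3) + 5 = 0.
Step 5. [(x - 3) + 5 = 0] subtract 5: x sits inside (… + 5) ⇒ sub: x - 3 = -5.
Step 6. [x - 3 = -5] -3 is outermost — add 3 both sides ⇒ sub: x = -2.

Answer: x ∈ {-2}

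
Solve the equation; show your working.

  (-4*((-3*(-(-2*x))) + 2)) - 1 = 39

Step 1. [(-4*((-3*(-(-2*x))) + 2)) - 1 = 39] -1 is outermost — add 1 both sides. So sub: -4*((-3*(-(-2*x))) + 2) = 40.
Step 2. [-4*((-3*(-(-2*x))) + 2) = 40] LHS = -4·(…); ÷-4 both sides. So div: (-3*(-(-2*x))) + 2 = -10.
Step 3. [(-3*(-(-2*x))) + 2 = -10] the outer +2 inverts by subtracting 2, so sub: -3*(-(-2*x)) = -12.
Step 4. [-3*(-(-2*x)) = -12] -3 out front; divide by -3 ⇒ div: -(-2*x) = 4.
Step 5. [-(-2*x) = 4] flip signs both sides. So neg: -2*x = -4.
Step 6. [-2*x = -4] leading coefficient -2: divide by -2, so div: x = 2.

Answer: x ∈ {2}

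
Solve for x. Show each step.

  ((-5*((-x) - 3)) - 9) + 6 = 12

Step 1. [((-5*((-x) - 3)) - 9) + 6 = 12] 6 comes off first (subtract 6). So sub: (-5*((-x) - 3)) - 9 = 6.
Step 2. [(-5*((-x) - 3)) - 9 = 6] add 9: x sits inside (… - 9), so sub: -5*((-x) - 3) = 15.
Step 3. [-5*((-x) - 3) = 15] -5·(inner) — divide through by -5 ⇒ div: (-x) - 3 = -3.
Step 4. [(-x) - 3 = -3] 3 comes off first (add 3) ⇒ sub: -x = 0.
Step 5. [-x = 0] leading − — multiply by −1 ⇒ neg: x = 0.

Answer: x ∈ {0}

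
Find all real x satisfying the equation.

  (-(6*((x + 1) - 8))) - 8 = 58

Step 1. [(-(6*((x + 1) - 8))) - 8 = 58] -8 is outermost — add 8 both sides, so sub: -(6*((x + 1) - 8)) = 66.
Step 2. [-(6*((x + 1) - 8)) = 66] flip signs both sides, so neg: 6*((x + 1) - 8) = -66.
Step 3. [6*((x + 1) - 8) = -66] divide by the outer 6, so div: (x + 1) - 8 = -11.
Step 4. [(x + 1) - 8 = -11] -8 is outermost — add 8 both sides ⇒ sub: x + 1 = -3.
Step 5. [x + 1 = -3] peel the +1: subtract 1 from each side, so sub: x = -4.

Answer: x ∈ {-4}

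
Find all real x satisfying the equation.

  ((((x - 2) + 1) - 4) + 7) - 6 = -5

Step 1. [((((x - 2) + 1) - 4) + 7) - 6 = -5] 6 comes off first (add 6). So sub: (((x - 2) + 1) - 4) + 7 = 1.
Step 2. [(((x - 2) + 1) - 4) + 7 = 1] +7 is outermost — subtract 7 both sides, so sub: ((x - 2) + 1) - 4 = -6.
Step 3. [((x - 2) + 1) - 4 = -6] -4 is outermost — add 4 both sides ⇒ sub: (x - 2) + 1 = -2.
Step 4. [(x - 2) + 1 = -2] peel the +1: subtract 1 from each side. So sub: x - 2 = -3.
Step 5. [x - 2 = -3] the outer -2 inverts by adding 2 ⇒ sub: x = -1.

Answer: x ∈ {-1}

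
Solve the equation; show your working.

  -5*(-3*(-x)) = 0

Step 1. [-5*(-3*(-x)) = 0] leading coefficient -5: divide by -5 ⇒ div: -3*(-x) = 0.
Step 2. [-3*(-x) = 0] -3·(inner) — divide through by -3 ⇒ div: -x = 0.
Step 3. [-x = 0] leading − — multiply by −1. So neg: x = 0.

Answer: x ∈ {0}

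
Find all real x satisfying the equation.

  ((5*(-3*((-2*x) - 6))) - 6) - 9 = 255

Step 1. [((5*(-3*((-2*x) - 6))) - 6) - 9 = 255] 9 comes off first (add 9). So sub: (5*(-3*((-2*x) - 6))) - 6 = 264.
Step 2. [(5*(-3*((-2*x) - 6))) - 6 = 264] add 6: x sits inside (… - 6). So sub: 5*(-3*((-2*x) - 6)) = 270.
Step 3. [5*(-3*((-2*x) - 6)) = 270] 5·(inner) — divide through by 5 ⇒ div: -3*((-2*x) - 6) = 54.
Step 4. [-3*((-2*x) - 6) = 54] leading coefficient -3: divide by -3 ⇒ div: (-2*x) - 6 = -18.
Step 5. [(-2*x) - 6 = -18] -2 divides every term; factor it out, so factor: x + 3 = 9.
Step 6. [x + 3 = 9] subtract 3: x sits inside (… + 3). So sub: x = 6.

Answer: x ∈ {6}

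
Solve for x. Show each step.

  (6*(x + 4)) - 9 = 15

Step 1. [(6*(x + 4)) - 9 = 15] -9 is outermost — add 9 both sides, so sub: 6*(x + 4) = 24.
Step 2. [6*(x + 4) = 24] 6·(inner) — divide through by 6, so div: x + 4 = 4.
Step 3. [x + 4 = 4] 4 comes off first (subtract 4), so sub: x = 0.

Answer: x ∈ {0}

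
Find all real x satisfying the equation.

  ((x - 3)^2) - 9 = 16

Step 1. [((x - 3)^2) - 9 = 16] add 9: x sits inside (… - 9), so sub: (x - 3)^2 = 25.
Step 2. [(x - 3)^2 = 25] √ both sides: 25 ≥ 0 gives two branches. So sqrt: x - 3 = 5 or -5.
Step 3. [x - 3 = 5 or -5] the outer -3 inverts by adding 3, so sub: x = 8 or -2.

Answer: x ∈ {-2, 8}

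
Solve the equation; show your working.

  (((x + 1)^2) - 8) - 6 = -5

Step 1. [(((x + 1)^2) - 8) - 6 = -5] add 6: x sits inside (… - 6) ⇒ sub: ((x + 1)^2) - 8 = 1.
Step 2. [((x + 1)^2) - 8 = 1] 8 comes off first (add 8). So sub: (x + 1)^2 = 9.
Step 3. [(x + 1)^2 = 9] √ both sides: 9 ≥ 0 gives two branches, so sqrt: x + 1 = 3 or -3.
Step 4. [x + 1 = 3 or -3] 1 comes off first (subtract 1) ⇒ sub: x = 2 or -4.

Answer: x ∈ {-4, 2}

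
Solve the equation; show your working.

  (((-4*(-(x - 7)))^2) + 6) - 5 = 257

Step 1. [(((-4*(-(x - 7)))^2) + 6) - 5 = 257] add 5: x sits inside (… - 5), so sub: ((-4*(-(x - 7)))^2) + 6 = 262.
Step 2. [((-4*(-(x - 7)))^2) + 6 = 262] +6 is outermost — subtract 6 both sides ⇒ sub: (-4*(-(x - 7)))^2 = 256.
Step 3. [(-4*(-(x - 7)))^2 = 256] √ both sides: 256 ≥ 0 gives two branches ⇒ sqrt: -4*(-(x - 7)) = 16 or -16.
Step 4. [-4*(-(x - 7)) = 16 or -16] LHS = -4·(…); ÷-4 both sides ⇒ div: -(x - 7) = -4 or 4.
Step 5. [-(x - 7) = -4 or 4] LHS negated; negate both sides ⇒ neg: x - 7 = 4 or -4.
Step 6. [x - 7 = 4 or -4] peel the -7: add 7 from each side ⇒ sub: x = 11 or 3.

Answer: x ∈ {3, 11}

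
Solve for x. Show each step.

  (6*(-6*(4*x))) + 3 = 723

Step 1. [(6*(-6*(4*x))) + 3 = 723] 3 comes off first (subtract 3) ⇒ sub: 6*(-6*(4*x)) = 720.
Step 2. [6*(-6*(4*x)) = 720] 6·(inner) — divide through by 6, so div: -6*(4*x) = 120.
Step 3. [-6*(4*x) = 120] LHS = -6·(…); ÷-6 both sides. So div: 4*x = -20.
Step 4. [4*x = -20] divide by the outer 4. So div: x = -5.

Answer: x ∈ {-5}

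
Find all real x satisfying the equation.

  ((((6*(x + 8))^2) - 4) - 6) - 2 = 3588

Step 1. [((((6*(x + 8))^2) - 4) - 6) - 2 = 3588] peel the -2: add 2 from each side. So sub: (((6*(x + 8))^2) - 4) - 6 = 3590.
Step 2. [(((6*(x + 8))^2) - 4) - 6 = 3590] peel the -6: add 6 from each side ⇒ sub: ((6*(x + 8))^2) - 4 = 3596.
Step 3. [((6*(x + 8))^2) - 4 = 3596] add 4: x sits inside (… - 4) ⇒ sub: (6*(x + 8))^2 = 3600.
Step 4. [(6*(x + 8))^2 = 3600] 3600 ≥ 0, LHS is (·)² — take ±√. So sqrt: 6*(x + 8) = 60 or -60.
Step 5. [6*(x + 8) = 60 or -60] leading coefficient 6: divide by 6, so div: x + 8 = 10 or -10.
Step 6. [x + 8 = 10 or -10] +8 is outermost — subtract 8 both sides. So sub: x = 2 or -18.

Answer: x ∈ {-18, 2}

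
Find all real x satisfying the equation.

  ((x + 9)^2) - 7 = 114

Step 1. [((x + 9)^2) - 7 = 114] peel the -7: add 7 from each side. So sub: (x + 9)^2 = 121.
Step 2. [(x + 9)^2 = 121] √ both sides: 121 ≥ 0 gives two branches. So sqrt: x + 9 = 11 or -11.
Step 3. [x + 9 = 11 or -11] peel the +9: subtract 9 from each side. So sub: x = 2 or -20.

Answer: x ∈ {-20, 2}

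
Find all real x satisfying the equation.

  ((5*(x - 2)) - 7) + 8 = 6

Step 1. [((5*(x - 2)) - 7) + 8 = 6] subtract 8: x sits inside (… + 8), so sub: (5*(x - 2)) - 7 = -2.
Step 2. [(5*(x - 2)) - 7 = -2] 7 comes off first (add 7), so sub: 5*(x - 2) = 5.
Step 3. [5*(x - 2) = 5] 5·(inner) — divide through by 5. So div: x - 2 = 1.
Step 4. [x - 2 = 1] the outer -2 inverts by adding 2, so sub: x = 3.

Answer: x ∈ {3}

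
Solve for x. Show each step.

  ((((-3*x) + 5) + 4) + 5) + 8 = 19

Step 1. [((((-3*x) + 5) + 4) + 5) + 8 = 19] peel the +8: subtract 8 from each side, so sub: (((-3*x) + 5) + 4) + 5 = 11.
Step 2. [(((-3*x) + 5) + 4) + 5 = 11] peel the +5: subtract 5 from each side, so sub: ((-3*x) + 5) + 4 = 6.
Step 3. [((-3*x) + 5) + 4 = 6] peel the +4: subtract 4 from each side ⇒ sub: (-3*x) + 5 = 2.
Step 4. [(-3*x) + 5 = 2] the outer +5 inverts by subtracting 5, so sub: -3*x = -3.
Step 5. [-3*x = -3] LHS = -3·(…); ÷-3 both sides, so div: x = 1.

Answer: x ∈ {1}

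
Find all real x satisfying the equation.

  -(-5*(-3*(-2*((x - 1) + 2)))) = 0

Step 1. [-(-5*(-3*(-2*((x - 1) + 2)))) = 0] LHS negated; negate both sides ⇒ neg: -5*(-3*(-2*((x - 1) + 2))) = 0.
Step 2. [-5*(-3*(-2*((x - 1) + 2))) = 0] -5·(inner) — divide through by -5, so div: -3*(-2*((x - 1) + 2)) = 0.
Step 3. [-3*(-2*((x - 1) + 2)) = 0] LHS = -3·(…); ÷-3 both sides. So div: -2*((x - 1) + 2) = 0.
Step 4. [-2*((x - 1) + 2) = 0] -2 out front; divide by -2. So div: (x - 1) + 2 = 0.
Step 5. [(x - 1) + 2 = 0] subtract 2: x sits inside (… + 2). So sub: x - 1 = -2.
Step 6. [x - 1 = -2] peel the -1: add 1 from each side ⇒ sub: x = -1.

Answer: x ∈ {-1}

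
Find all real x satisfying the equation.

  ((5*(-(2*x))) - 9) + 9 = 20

Step 1. [((5*(-(2*x))) - 9) + 9 = 20] +9 is outermost — subtract 9 both sides, so sub: (5*(-(2*x))) - 9 = 11.
Step 2. [(5*(-(2*x))) - 9 = 11] -9 is outermost — add 9 both sides. So sub: 5*(-(2*x)) = 20.
Step 3. [5*(-(2*x)) = 20] divide by the outer 5 ⇒ div: -(2*x) = 4.
Step 4. [-(2*x) = 4] leading − — multiply by −1. So neg: 2*x = -4.
Step 5. [2*x = -4] 2 out front; divide by 2, so div: x = -2.

Answer: x ∈ {-2}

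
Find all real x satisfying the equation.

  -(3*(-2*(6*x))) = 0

Step 1. [-(3*(-2*(6*x))) = 0] flip signs both sides ⇒ neg: 3*(-2*(6*x)) = 0.
Step 2. [3*(-2*(6*x)) = 0] LHS = 3·(…); ÷3 both sides. So div: -2*(6*x) = 0.
Step 3. [-2*(6*x) = 0] leading coefficient -2: divide by -2 ⇒ div: 6*x = 0.
Step 4. [6*x = 0] divide by the outer 6 ⇒ div: x = 0.

Answer: x ∈ {0}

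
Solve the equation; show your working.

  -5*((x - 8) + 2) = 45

Step 1. [-5*((x - 8) + 2) = 45] LHS = -5·(…); ÷-5 both sides, so div: (x - 8) + 2 = -9.
Step 2. [(x - 8) + 2 = -9] peel the +2: subtract 2 from each side. So sub: x - 8 = -11.
Step 3. [x - 8 = -11] the outer -8 inverts by adding 8. So sub: x = -3.

Answer: x ∈ {-3}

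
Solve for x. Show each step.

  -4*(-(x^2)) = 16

Step 1. [-4*(-(x^2)) = 16] divide by the outer -4. So div: -(x^2) = -4.
Step 2. [-(x^2) = -4] LHS negated; negate both sides, so neg: x^2 = 4.
Step 3. [x^2 = 4] √ both sides: 4 ≥ 0 gives two branches, so sqrt: x = 2 or -2.

Answer: x ∈ {-2, 2}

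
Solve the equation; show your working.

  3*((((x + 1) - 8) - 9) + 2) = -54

Step 1. [3*((((x + 1) - 8) - 9) + 2) = -54] LHS = 3·(…); ÷3 both sides, so div: (((x + 1) - 8) - 9) + 2 = -18.
Step 2. [(((x + 1) - 8) - 9) + 2 = -18] peel the +2: subtract 2 from each side, so sub: ((x + 1) - 8) - 9 = -20.
Step 3. [((x + 1) - 8) - 9 = -20] peel the -9: add 9 from each side, so sub: (x + 1) - 8 = -11.
Step 4. [(x + 1) - 8 = -11] -8 is outermost — add 8 both sides. So sub: x + 1 = -3.
Step 5. [x + 1 = -3] peel the +1: subtract 1 from each side ⇒ sub: x = -4.

Answer: x ∈ {-4}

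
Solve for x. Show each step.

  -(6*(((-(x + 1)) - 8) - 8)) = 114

Step 1. [-(6*(((-(x + 1)) - 8) - 8)) = 114] leading − — multiply by −1. So neg: 6*(((-(x + 1)) - 8) - 8) = -114.
Step 2. [6*(((-(x + 1)) - 8) - 8) = -114] LHS = 6·(…); ÷6 both sides. So div: ((-(x + 1)) - 8) - 8 = -19.
Step 3. [((-(x + 1)) - 8) - 8 = -19] 8 comes off first (add 8). So sub: (-(x + 1)) - 8 = -11.
Step 4. [(-(x + 1)) - 8 = -11] peel the -8: add 8 from each side, so sub: -(x + 1) = -3.
Step 5. [-(x + 1) = -3] leading − — multiply by −1. So neg: x + 1 = 3.
Step 6. [x + 1 = 3] peel the +1: subtract 1 from each side. So sub: x = 2.

Answer: x ∈ {2}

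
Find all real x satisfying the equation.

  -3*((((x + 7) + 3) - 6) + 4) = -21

Step 1. [-3*((((x + 7) + 3) - 6) + 4) = -21] -3 out front; divide by -3. So div: (((x + 7) + 3) - 6) + 4 = 7.
Step 2. [(((x + 7) + 3) - 6) + 4 = 7] subtract 4: x sits inside (… + 4). So sub: ((x + 7) + 3) - 6 = 3.
Step 3. [((x + 7) + 3) - 6 = 3] -6 is outermost — add 6 both sides, so sub: (x + 7) + 3 = 9.
Step 4. [(x + 7) + 3 = 9] +3 is outermost — subtract 3 both sides, so sub: x + 7 = 6.
Step 5. [x + 7 = 6] peel the +7: subtract 7 from each side, so sub: x = -1.

Answer: x ∈ {-1}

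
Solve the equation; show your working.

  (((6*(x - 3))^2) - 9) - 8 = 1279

Step 1. [(((6*(x - 3))^2) - 9) - 8 = 1279] -8 is outermost — add 8 both sides, so sub: ((6*(x - 3))^2) - 9 = 1287.
Step 2. [((6*(x - 3))^2) - 9 = 1287] the outer -9 inverts by adding 9 ⇒ sub: (6*(x - 3))^2 = 1296.
Step 3. [(6*(x - 3))^2 = 1296] 1296 ≥ 0, LHS is (·)² — take ±√. So sqrt: 6*(x - 3) = 36 or -36.
Step 4. [6*(x - 3) = 36 or -36] leading coefficient 6: divide by 6. So div: x - 3 = 6 or -6.
Step 5. [x - 3 = 6 or -6] add 3: x sits inside (… - 3), so sub: x = 9 or -3.

Answer: x ∈ {-3, 9}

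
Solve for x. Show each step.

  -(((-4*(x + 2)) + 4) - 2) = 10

Step 1. [-(((-4*(x + 2)) + 4) - 2) = 10] LHS negated; negate both sides, so neg: ((-4*(x + 2)) + 4) - 2 = -10.
Step 2. [((-4*(x + 2)) + 4) - 2 = -10] peel the -2: add 2 from each side, so sub: (-4*(x + 2)) + 4 = -8.
Step 3. [(-4*(x + 2)) + 4 = -8] common factor -4 (LHS and -8) — divide through. So factor: (x + 2) - 1 = 2.
Step 4. [(x + 2) - 1 = 2] the outer -1 inverts by adding 1. So sub: x + 2 = 3.
Step 5. [x + 2 = 3] the outer +2 inverts by subtracting 2, so sub: x = 1.

Answer: x ∈ {1}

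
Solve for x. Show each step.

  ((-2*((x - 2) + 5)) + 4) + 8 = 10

Step 1. [((-2*((x - 2) + 5)) + 4) + 8 = 10] +8 is outermost — subtract 8 both sides, so sub: (-2*((x - 2) + 5)) + 4 = 2.
Step 2. [(-2*((x - 2) + 5)) + 4 = 2] 4 comes off first (subtract 4). So sub: -2*((x - 2) + 5) = -2.
Step 3. [-2*((x - 2) + 5) = -2] leading coefficient -2: divide by -2, so div: (x - 2) + 5 = 1.
Step 4. [(x - 2) + 5 = 1] 5 comes off first (subtract 5), so sub: x - 2 = -4.
Step 5. [x - 2 = -4] -2 is outermost — add 2 both sides, so sub: x = -2.

Answer: x ∈ {-2}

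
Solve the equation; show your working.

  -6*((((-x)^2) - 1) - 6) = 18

Step 1. [-6*((((-x)^2) - 1) - 6) = 18] leading coefficient -6: divide by -6. So div: (((-x)^2) - 1) - 6 = -3.
Step 2. [(((-x)^2) - 1) - 6 = -3] -6 is outermost — add 6 both sides, so sub: ((-x)^2) - 1 = 3.
Step 3. [((-x)^2) - 1 = 3] peel the -1: add 1 from each side ⇒ sub: (-x)^2 = 4.
Step 4. [(-x)^2 = 4] √ both sides: 4 ≥ 0 gives two branches, so sqrt: -x = 2 or -2.
Step 5. [-x = 2 or -2] LHS negated; negate both sides. So neg: x = -2 or 2.

Answer: x ∈ {-2, 2}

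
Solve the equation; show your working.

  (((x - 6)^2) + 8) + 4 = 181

Step 1. [(((x - 6)^2) + 8) + 4 = 181] +4 is outermost — subtract 4 both sides. So sub: ((x - 6)^2) + 8 = 177.
Step 2. [((x - 6)^2) + 8 = 177] +8 is outermost — subtract 8 both sides. So sub: (x - 6)^2 = 169.
Step 3. [(x - 6)^2 = 169] 169 ≥ 0, LHS is (·)² — take ±√ ⇒ sqrt: x - 6 = 13 or -13.
Step 4. [x - 6 = 13 or -13] 6 comes off first (add 6). So sub: x = 19 or -7.

Answer: x ∈ {-7, 19}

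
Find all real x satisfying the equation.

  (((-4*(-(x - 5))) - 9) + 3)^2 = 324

Step 1. [(((-4*(-(x - 5))) - 9) + 3)^2 = 324] 324 ≥ 0, LHS is (·)² — take ±√. So sqrt: ((-4*(-(x - 5))) - 9) + 3 = 18 or -18.
Step 2. [((-4*(-(x - 5))) - 9) + 3 = 18 or -18] the outer +3 inverts by subtracting 3, so sub: (-4*(-(x - 5))) - 9 = 15 or -21.
Step 3. [(-4*(-(x - 5))) - 9 = 15 or -21] 9 comes off first (add 9). So sub: -4*(-(x - 5)) = 24 or -12.
Step 4. [-4*(-(x - 5)) = 24 or -12] -4·(inner) — divide through by -4 ⇒ div: -(x - 5) = -6 or 3.
Step 5. [-(x - 5) = -6 or 3] leading − — multiply by −1. So neg: x - 5 = 6 or -3.
Step 6. [x - 5 = 6 or -3] -5 is outermost — add 5 both sides ⇒ sub: x = 11 or 2.

Answer: x ∈ {2, 11}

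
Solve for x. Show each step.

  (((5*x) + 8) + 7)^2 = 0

Step 1. [(((5*x) + 8) + 7)^2 = 0] LHS squared, RHS 0 ≥ 0: apply √ (±), so sqrt: ((5*x) + 8) + 7 = 0.
Step 2. [((5*x) + 8) + 7 = 0] 7 comes off first (subtract 7). So sub: (5*x) + 8 = -7.
Step 3. [(5*x) + 8 = -7] the outer +8 inverts by subtracting 8. So sub: 5*x = -15.
Step 4. [5*x = -15] 5·(inner) — divide through by 5, so div: x = -3.

Answer: x ∈ {-3}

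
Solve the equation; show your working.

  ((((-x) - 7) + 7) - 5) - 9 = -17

Step 1. [((((-x) - 7) + 7) - 5) - 9 = -17] add 9: x sits inside (… - 9) ⇒ sub: (((-x) - 7) + 7) - 5 = -8.
Step 2. [(((-x) - 7) + 7) - 5 = -8] 5 comes off first (add 5), so sub: ((-x) - 7) + 7 = -3.
Step 3. [((-x) - 7) + 7 = -3] 7 comes off first (subtract 7). So sub: (-x) - 7 = -10.
Step 4. [(-x) - 7 = -10] peel the -7: add 7 from each side. So sub: -x = -3.
Step 5. [-x = -3] leading − — multiply by −1 ⇒ neg: x = 3.

Answer: x ∈ {3}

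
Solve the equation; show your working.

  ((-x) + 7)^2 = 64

Step 1. [((-x) + 7)^2 = 64] LHS squared, RHS 64 ≥ 0: apply √ (±), so sqrt: (-x) + 7 = 8 or -8.
Step 2. [(-x) + 7 = 8 or -8] peel the +7: subtract 7 from each side, so sub: -x = 1 or -15.
Step 3. [-x = 1 or -15] LHS negated; negate both sides ⇒ neg: x = -1 or 15.

Answer: x ∈ {-1, 15}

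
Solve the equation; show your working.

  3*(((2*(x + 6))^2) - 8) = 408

Step 1. [3*(((2*(x + 6))^2) - 8) = 408] leading coefficient 3: divide by 3. So div: ((2*(x + 6))^2) - 8 = 136.
Step 2. [((2*(x + 6))^2) - 8 = 136] the outer -8 inverts by adding 8. So sub: (2*(x + 6))^2 = 144.
Step 3. [(2*(x + 6))^2 = 144] LHS squared, RHS 144 ≥ 0: apply √ (±) ⇒ sqrt: 2*(x + 6) = 12 or -12.
Step 4. [2*(x + 6) = 12 or -12] divide by the outer 2, so div: x + 6 = 6 or -6.
Step 5. [x + 6 = 6 or -6] the outer +6 inverts by subtracting 6. So sub: x = 0 or -12.

Answer: x ∈ {-12, 0}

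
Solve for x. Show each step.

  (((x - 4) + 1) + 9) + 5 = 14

Step 1. [(((x - 4) + 1) + 9) + 5 = 14] the outer +5 inverts by subtracting 5. So sub: ((x - 4) + 1) + 9 = 9.
Step 2. [((x - 4) + 1) + 9 = 9] the outer +9 inverts by subtracting 9 ⇒ sub: (x - 4) + 1 = 0.
Step 3. [(x - 4) + 1 = 0] the outer +1 inverts by subtracting 1. So sub: x - 4 = -1.
Step 4. [x - 4 = -1] peel the -4: add 4 from each side. So sub: x = 3.

Answer: x ∈ {3}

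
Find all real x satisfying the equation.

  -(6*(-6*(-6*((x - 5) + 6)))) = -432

Step 1. [-(6*(-6*(-6*((x - 5) + 6)))) = -432] leading − — multiply by −1. So neg: 6*(-6*(-6*((x - 5) + 6))) = 432.
Step 2. [6*(-6*(-6*((x - 5) + 6))) = 432] divide by the outer 6 ⇒ div: -6*(-6*((x - 5) + 6)) = 72.
Step 3. [-6*(-6*((x - 5) + 6)) = 72] -6 out front; divide by -6. So div: -6*((x - 5) + 6) = -12.
Step 4. [-6*((x - 5) + 6) = -12] -6·(inner) — divide through by -6. So div: (x - 5) + 6 = 2.
Step 5. [(x - 5) + 6 = 2] the outer +6 inverts by subtracting 6. So sub: x - 5 = -4.
Step 6. [x - 5 = -4] peel the -5: add 5 from each side ⇒ sub: x = 1.

Answer: x ∈ {1}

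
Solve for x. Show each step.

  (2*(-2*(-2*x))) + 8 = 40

Step 1. [(2*(-2*(-2*x))) + 8 = 40] subtract 8: x sits inside (… + 8), so sub: 2*(-2*(-2*x)) = 32.
Step 2. [2*(-2*(-2*x)) = 32] 2·(inner) — divide through by 2. So div: -2*(-2*x) = 16.
Step 3. [-2*(-2*x) = 16] leading coefficient -2: divide by -2, so div: -2*x = -8.
Step 4. [-2*x = -8] divide by the outer -2, so div: x = 4.

Answer: x ∈ {4}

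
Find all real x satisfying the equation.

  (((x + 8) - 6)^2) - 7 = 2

Step 1. [(((x + 8) - 6)^2) - 7 = 2] -7 is outermost — add 7 both sides, so sub: ((x + 8) - 6)^2 = 9.
Step 2. [((x + 8) - 6)^2 = 9] √ both sides: 9 ≥ 0 gives two branches. So sqrt: (x + 8) - 6 = 3 or -3.
Step 3. [(x + 8) - 6 = 3 or -3] -6 is outermost — add 6 both sides, so sub: x + 8 = 9 or 3.
Step 4. [x + 8 = 9 or 3] the outer +8 inverts by subtracting 8, so sub: x = 1 or -5.

Answer: x ∈ {-5, 1}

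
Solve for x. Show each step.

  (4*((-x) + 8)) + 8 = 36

Step 1. [(4*((-x) + 8)) + 8 = 36] subtract 8: x sits inside (… + 8), so sub: 4*((-x) + 8) = 28.
Step 2. [4*((-x) + 8) = 28] leading coefficient 4: divide by 4. So div: (-x) + 8 = 7.
Step 3. [(-x) + 8 = 7] subtract 8: x sits inside (… + 8), so sub: -x = -1.
Step 4. [-x = -1] flip signs both sides. So neg: x = 1.

Answer: x ∈ {1}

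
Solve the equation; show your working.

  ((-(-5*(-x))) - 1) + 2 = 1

Step 1. [((-(-5*(-x))) - 1) + 2 = 1] +2 is outermost — subtract 2 both sides ⇒ sub: (-(-5*(-x))) - 1 = -1.
Step 2. [(-(-5*(-x))) - 1 = -1] peel the -1: add 1 from each side. So sub: -(-5*(-x)) = 0.
Step 3. [-(-5*(-x)) = 0] flip signs both sides, so neg: -5*(-x) = 0.
Step 4. [-5*(-x) = 0] -5 out front; divide by -5, so div: -x = 0.
Step 5. [-x = 0] leading − — multiply by −1 ⇒ neg: x = 0.

Answer: x ∈ {0}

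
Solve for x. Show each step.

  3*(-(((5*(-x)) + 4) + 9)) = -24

Step 1. [3*(-(((5*(-x)) + 4) + 9)) = -24] divide by the outer 3 ⇒ div: -(((5*(-x)) + 4) + 9) = -8.
Step 2. [-(((5*(-x)) + 4) + 9) = -8] flip signs both sides. So neg: ((5*(-x)) + 4) + 9 = 8.
Step 3. [((5*(-x)) + 4) + 9 = 8] subtract 9: x sits inside (… + 9). So sub: (5*(-x)) + 4 = -1.
Step 4. [(5*(-x)) + 4 = -1] the outer +4 inverts by subtracting 4, so sub: 5*(-x) = -5.
Step 5. [5*(-x) = -5] LHS = 5·(…); ÷5 both sides. So div: -x = -1.
Step 6. [-x = -1] flip signs both sides, so neg: x = 1.

Answer: x ∈ {1}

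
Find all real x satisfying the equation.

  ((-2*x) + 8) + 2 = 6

Step 1. [((-2*x) + 8) + 2 = 6] 2 comes off first (subtract 2), so sub: (-2*x) + 8 = 4.
Step 2. [(-2*x) + 8 = 4] common factor -2 (LHS and 4) — divide through. So factor: x - 4 = -2.
Step 3. [x - 4 = -2] peel the -4: add 4 from each side, so sub: x = 2.

Answer: x ∈ {2}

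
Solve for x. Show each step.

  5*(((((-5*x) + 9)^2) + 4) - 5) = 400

Step 1. [5*(((((-5*x) + 9)^2) + 4) - 5) = 400] LHS = 5·(…); ÷5 both sides. So div: ((((-5*x) + 9)^2) + 4) - 5 = 80.
Step 2. [((((-5*x) + 9)^2) + 4) - 5 = 80] peel the -5: add 5 from each side. So sub: (((-5*x) + 9)^2) + 4 = 85.
Step 3. [(((-5*x) + 9)^2) + 4 = 85] peel the +4: subtract 4 from each side, so sub: ((-5*x) + 9)^2 = 81.
Step 4. [((-5*x) + 9)^2 = 81] 81 ≥ 0, LHS is (·)² — take ±√ ⇒ sqrt: (-5*x) + 9 = 9 or -9.
Step 5. [(-5*x) + 9 = 9 or -9] peel the +9: subtract 9 from each side ⇒ sub: -5*x = 0 or -18.
Step 6. [-5*x = 0 or -18] leading coefficient -5: divide by -5. So div: x = 0 or 18/5.

Answer: x ∈ {0, 18/5}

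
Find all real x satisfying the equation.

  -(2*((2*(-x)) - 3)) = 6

Step 1. [-(2*((2*(-x)) - 3)) = 6] leading − — multiply by −1. So neg: 2*((2*(-x)) - 3) = -6.
Step 2. [2*((2*(-x)) - 3) = -6] 2 out front; divide by 2, so div: (2*(-x)) - 3 = -3.
Step 3. [(2*(-x)) - 3 = -3] add 3: x sits inside (… - 3) ⇒ sub: 2*(-x) = 0.
Step 4. [2*(-x) = 0] divide by the outer 2, so div: -x = 0.
Step 5. [-x = 0] leading − — multiply by −1 ⇒ neg: x = 0.

Answer: x ∈ {0}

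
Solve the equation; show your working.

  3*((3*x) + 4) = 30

Step 1. [3*((3*x) + 4) = 30] LHS = 3·(…); ÷3 both sides, so div: (3*x) + 4 = 10.
Step 2. [(3*x) + 4 = 10] +4 is outermost — subtract 4 both sides, so sub: 3*x = 6.
Step 3. [3*x = 6] 3 out front; divide by 3, so div: x = 2.

Answer: x ∈ {2}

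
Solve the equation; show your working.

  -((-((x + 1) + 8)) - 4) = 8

Step 1. [-((-((x + 1) + 8)) - 4) = 8] flip signs both sides ⇒ neg: (-((x + 1) + 8)) - 4 = -8.
Step 2. [(-((x + 1) + 8)) - 4 = -8] -4 is outermost — add 4 both sides ⇒ sub: -((x + 1) + 8) = -4.
Step 3. [-((x + 1) + 8) = -4] flip signs both sides, so neg: (x + 1) + 8 = 4.
Step 4. [(x + 1) + 8 = 4] the outer +8 inverts by subtracting 8. So sub: x + 1 = -4.
Step 5. [x + 1 = -4] peel the +1: subtract 1 from each side, so sub: x = -5.

Answer: x ∈ {-5}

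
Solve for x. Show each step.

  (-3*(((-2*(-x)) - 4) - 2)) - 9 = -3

Step 1. [(-3*(((-2*(-x)) - 4) - 2)) - 9 = -3] -3 | LHS and -3 | -3: pull -3 out. So factor: (((-2*(-x)) - 4) - 2) + 3 = 1.
Step 2. [(((-2*(-x)) - 4) - 2) + 3 = 1] peel the +3: subtract 3 from each side. So sub: ((-2*(-x)) - 4) - 2 = -2.
Step 3. [((-2*(-x)) - 4) - 2 = -2] 2 comes off first (add 2), so sub: (-2*(-x)) - 4 = 0.
Step 4. [(-2*(-x)) - 4 = 0] add 4: x sits inside (… - 4) ⇒ sub: -2*(-x) = 4.
Step 5. [-2*(-x) = 4] leading coefficient -2: divide by -2, so div: -x = -2.
Step 6. [-x = -2] flip signs both sides ⇒ neg: x = 2.

Answer: x ∈ {2}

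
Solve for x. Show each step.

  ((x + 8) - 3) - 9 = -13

Step 1. [((x + 8) - 3) - 9 = -13] 9 comes off first (add 9), so sub: (x + 8) - 3 = -4.
Step 2. [(x + 8) - 3 = -4] the outer -3 inverts by adding 3 ⇒ sub: x + 8 = -1.
Step 3. [x + 8 = -1] subtract 8: x sits inside (… + 8), so sub: x = -9.

Answer: x ∈ {-9}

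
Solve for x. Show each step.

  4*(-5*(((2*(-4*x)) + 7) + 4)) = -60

Step 1. [4*(-5*(((2*(-4*x)) + 7) + 4)) = -60] LHS = 4·(…); ÷4 both sides. So div: -5*(((2*(-4*x)) + 7) + 4) = -15.
Step 2. [-5*(((2*(-4*x)) + 7) + 4) = -15] divide by the outer -5 ⇒ div: ((2*(-4*x)) + 7) + 4 = 3.
Step 3. [((2*(-4*x)) + 7) + 4 = 3] peel the +4: subtract 4 from each side. So sub: (2*(-4*x)) + 7 = -1.
Step 4. [(2*(-4*x)) + 7 = -1] peel the +7: subtract 7 from each side, so sub: 2*(-4*x) = -8.
Step 5. [2*(-4*x) = -8] LHS = 2·(…); ÷2 both sides ⇒ div: -4*x = -4.
Step 6. [-4*x = -4] LHS = -4·(…); ÷-4 both sides ⇒ div: x = 1.

Answer: x ∈ {1}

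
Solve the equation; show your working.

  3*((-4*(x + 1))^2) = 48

Step 1. [3*((-4*(x + 1))^2) = 48] 3 out front; divide by 3. So div: (-4*(x + 1))^2 = 16.
Step 2. [(-4*(x + 1))^2 = 16] 16 ≥ 0, LHS is (·)² — take ±√. So sqrt: -4*(x + 1) = 4 or -4.
Step 3. [-4*(x + 1) = 4 or -4] LHS = -4·(…); ÷-4 both sides, so div: x + 1 = -1 or 1.
Step 4. [x + 1 = -1 or 1] +1 is outermost — subtract 1 both sides, so sub: x = -2 or 0.

Answer: x ∈ {-2, 0}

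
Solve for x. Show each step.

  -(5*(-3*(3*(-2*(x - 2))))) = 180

Step 1. [-(5*(-3*(3*(-2*(x - 2))))) = 180] LHS negated; negate both sides, so neg: 5*(-3*(3*(-2*(x - 2)))) = -180.
Step 2. [5*(-3*(3*(-2*(x - 2)))) = -180] leading coefficient 5: divide by 5. So div: -3*(3*(-2*(x - 2))) = -36.
Step 3. [-3*(3*(-2*(x - 2))) = -36] LHS = -3·(…); ÷-3 both sides, so div: 3*(-2*(x - 2)) = 12.
Step 4. [3*(-2*(x - 2)) = 12] LHS = 3·(…); ÷3 both sides ⇒ div: -2*(x - 2) = 4.
Step 5. [-2*(x - 2) = 4] divide by the outer -2 ⇒ div: x - 2 = -2.
Step 6. [x - 2 = -2] peel the -2: add 2 from each side. So sub: x = 0.

Answer: x ∈ {0}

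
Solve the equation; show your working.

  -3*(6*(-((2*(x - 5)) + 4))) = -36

Step 1. [-3*(6*(-((2*(x - 5)) + 4))) = -36] leading coefficient -3: divide by -3. So div: 6*(-((2*(x - 5)) + 4)) = 12.
Step 2. [6*(-((2*(x - 5)) + 4)) = 12] divide by the outer 6, so div: -((2*(x - 5)) + 4) = 2.
Step 3. [-((2*(x - 5)) + 4) = 2] leading − — multiply by −1, so neg: (2*(x - 5)) + 4 = -2.
Step 4. [(2*(x - 5)) + 4 = -2] 2 | LHS and 2 | -2: pull 2 out ⇒ factor: (x - 5) + 2 = -1.
Step 5. [(x - 5) + 2 = -1] 2 comes off first (subtract 2). So sub: x - 5 = -3.
Step 6. [x - 5 = -3] 5 comes off first (add 5) ⇒ sub: x = 2.

Answer: x ∈ {2}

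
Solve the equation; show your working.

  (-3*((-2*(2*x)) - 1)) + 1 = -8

Step 1. [(-3*((-2*(2*x)) - 1)) + 1 = -8] peel the +1: subtract 1 from each side, so sub: -3*((-2*(2*x)) - 1) = -9.
Step 2. [-3*((-2*(2*x)) - 1) = -9] -3 out front; divide by -3 ⇒ div: (-2*(2*x)) - 1 = 3.
Step 3. [(-2*(2*x)) - 1 = 3] peel the -1: add 1 from each side, so sub: -2*(2*x) = 4.
Step 4. [-2*(2*x) = 4] divide by the outer -2 ⇒ div: 2*x = -2.
Step 5. [2*x = -2] LHS = 2·(…); ÷2 both sides. So div: x = -1.

Answer: x ∈ {-1}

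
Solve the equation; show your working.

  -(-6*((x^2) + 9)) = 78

Step 1. [-(-6*((x^2) + 9)) = 78] LHS negated; negate both sides. So neg: -6*((x^2) + 9) = -78.
Step 2. [-6*((x^2) + 9) = -78] LHS = -6·(…); ÷-6 both sides ⇒ div: (x^2) + 9 = 13.
Step 3. [(x^2) + 9 = 13] peel the +9: subtract 9 from each side. So sub: x^2 = 4.
Step 4. [x^2 = 4] √ both sides: 4 ≥ 0 gives two branches, so sqrt: x = 2 or -2.

Answer: x ∈ {-2, 2}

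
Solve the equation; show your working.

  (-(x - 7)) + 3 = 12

Step 1. [(-(x - 7)) + 3 = 12] the outer +3 inverts by subtracting 3 ⇒ sub: -(x - 7) = 9.
Step 2. [-(x - 7) = 9] LHS negated; negate both sides ⇒ neg: x - 7 = -9.
Step 3. [x - 7 = -9] -7 is outermost — add 7 both sides. So sub: x = -2.

Answer: x ∈ {-2}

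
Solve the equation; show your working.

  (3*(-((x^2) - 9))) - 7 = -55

Step 1. [(3*(-((x^2) - 9))) - 7 = -55] 7 comes off first (add 7). So sub: 3*(-((x^2) - 9)) = -48.
Step 2. [3*(-((x^2) - 9)) = -48] 3·(inner) — divide through by 3, so div: -((x^2) - 9) = -16.
Step 3. [-((x^2) - 9) = -16] LHS negated; negate both sides, so neg: (x^2) - 9 = 16.
Step 4. [(x^2) - 9 = 16] -9 is outermost — add 9 both sides. So sub: x^2 = 25.
Step 5. [x^2 = 25] √ both sides: 25 ≥ 0 gives two branches. So sqrt: x = 5 or -5.

Answer: x ∈ {-5, 5}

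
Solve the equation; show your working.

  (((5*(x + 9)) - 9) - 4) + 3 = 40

Step 1. [(((5*(x + 9)) - 9) - 4) + 3 = 40] subtract 3: x sits inside (… + 3) ⇒ sub: ((5*(x + 9)) - 9) - 4 = 37.
Step 2. [((5*(x + 9)) - 9) - 4 = 37] the outer -4 inverts by adding 4, so sub: (5*(x + 9)) - 9 = 41.
Step 3. [(5*(x + 9)) - 9 = 41] peel the -9: add 9 from each side. So sub: 5*(x + 9) = 50.
Step 4. [5*(x + 9) = 50] 5 out front; divide by 5, so div: x + 9 = 10.
Step 5. [x + 9 = 10] the outer +9 inverts by subtracting 9 ⇒ sub: x = 1.

Answer: x ∈ {1}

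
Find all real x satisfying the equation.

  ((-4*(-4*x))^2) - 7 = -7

Step 1. [((-4*(-4*x))^2) - 7 = -7] the outer -7 inverts by adding 7, so sub: (-4*(-4*x))^2 = 0.
Step 2. [(-4*(-4*x))^2 = 0] LHS squared, RHS 0 ≥ 0: apply √ (±). So sqrt: -4*(-4*x) = 0.
Step 3. [-4*(-4*x) = 0] divide by the outer -4. So div: -4*x = 0.
Step 4. [-4*x = 0] -4 out front; divide by -4. So div: x = 0.

Answer: x ∈ {0}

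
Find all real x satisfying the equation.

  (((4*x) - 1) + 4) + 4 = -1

Step 1. [(((4*x) - 1) + 4) + 4 = -1] the outer +4 inverts by subtracting 4, so sub: ((4*x) - 1) + 4 = -5.
Step 2. [((4*x) - 1) + 4 = -5] 4 comes off first (subtract 4), so sub: (4*x) - 1 = -9.
Step 3. [(4*x) - 1 = -9] the outer -1 inverts by adding 1. So sub: 4*x = -8.
Step 4. [4*x = -8] 4 out front; divide by 4, so div: x = -2.

Answer: x ∈ {-2}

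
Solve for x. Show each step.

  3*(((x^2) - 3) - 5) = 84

Step 1. [3*(((x^2) - 3) - 5) = 84] 3·(inner) — divide through by 3 ⇒ div: ((x^2) - 3) - 5 = 28.
Step 2. [((x^2) - 3) - 5 = 28] add 5: x sits inside (… - 5) ⇒ sub: (x^2) - 3 = 33.
Step 3. [(x^2) - 3 = 33] -3 is outermost — add 3 both sides ⇒ sub: x^2 = 36.
Step 4. [x^2 = 36] 36 ≥ 0, LHS is (·)² — take ±√. So sqrt: x = 6 or -6.

Answer: x ∈ {-6, 6}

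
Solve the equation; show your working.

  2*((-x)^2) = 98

Step 1. [2*((-x)^2) = 98] leading coefficient 2: divide by 2, so div: (-x)^2 = 49.
Step 2. [(-x)^2 = 49] √ both sides: 49 ≥ 0 gives two branches. So sqrt: -x = 7 or -7.
Step 3. [-x = 7 or -7] LHS negated; negate both sides. So neg: x = -7 or 7.

Answer: x ∈ {-7, 7}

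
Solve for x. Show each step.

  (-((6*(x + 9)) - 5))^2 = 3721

Step 1. [(-((6*(x + 9)) - 5))^2 = 3721] 3721 ≥ 0, LHS is (·)² — take ±√. So sqrt: -((6*(x + 9)) - 5) = 61 or -61.
Step 2. [-((6*(x + 9)) - 5) = 61 or -61] LHS negated; negate both sides. So neg: (6*(x + 9)) - 5 = -61 or 61.
Step 3. [(6*(x + 9)) - 5 = -61 or 61] add 5: x sits inside (… - 5). So sub: 6*(x + 9) = -56 or 66.
Step 4. [6*(x + 9) = -56 or 66] 6 out front; divide by 6. So div: x + 9 = -28/3 or 11.
Step 5. [x + 9 = -28/3 or 11] subtract 9: x sits inside (… + 9). So sub: x = -55/3 or 2.

Answer: x ∈ {-55/3, 2}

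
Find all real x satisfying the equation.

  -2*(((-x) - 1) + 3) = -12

Step 1. [-2*(((-x) - 1) + 3) = -12] LHS = -2·(…); ÷-2 both sides, so div: ((-x) - 1) + 3 = 6.
Step 2. [((-x) - 1) + 3 = 6] 3 comes off first (subtract 3), so sub: (-x) - 1 = 3.
Step 3. [(-x) - 1 = 3] the outer -1 inverts by adding 1, so sub: -x = 4.
Step 4. [-x = 4] leading − — multiply by −1 ⇒ neg: x = -4.

Answer: x ∈ {-4}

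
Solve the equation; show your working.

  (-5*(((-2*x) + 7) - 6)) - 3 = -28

Step 1. [(-5*(((-2*x) + 7) - 6)) - 3 = -28] add 3: x sits inside (… - 3), so sub: -5*(((-2*x) + 7) - 6) = -25.
Step 2. [-5*(((-2*x) + 7) - 6) = -25] -5·(inner) — divide through by -5, so div: ((-2*x) + 7) - 6 = 5.
Step 3. [((-2*x) + 7) - 6 = 5] add 6: x sits inside (… - 6), so sub: (-2*x) + 7 = 11.
Step 4. [(-2*x) + 7 = 11] +7 is outermost — subtract 7 both sides, so sub: -2*x = 4.
Step 5. [-2*x = 4] -2·(inner) — divide through by -2, so div: x = -2.

Answer: x ∈ {-2}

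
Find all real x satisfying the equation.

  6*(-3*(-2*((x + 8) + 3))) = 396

Step 1. [6*(-3*(-2*((x + 8) + 3))) = 396] divide by the outer 6 ⇒ div: -3*(-2*((x + 8) + 3)) = 66.
Step 2. [-3*(-2*((x + 8) + 3)) = 66] -3 out front; divide by -3. So div: -2*((x + 8) + 3) = -22.
Step 3. [-2*((x + 8) + 3) = -22] LHS = -2·(…); ÷-2 both sides. So div: (x + 8) + 3 = 11.
Step 4. [(x + 8) + 3 = 11] subtract 3: x sits inside (… + 3), so sub: x + 8 = 8.
Step 5. [x + 8 = 8] the outer +8 inverts by subtracting 8. So sub: x = 0.

Answer: x ∈ {0}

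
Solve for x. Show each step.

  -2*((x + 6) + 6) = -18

Step 1. [-2*((x + 6) + 6) = -18] divide by the outer -2 ⇒ div: (x + 6) + 6 = 9.
Step 2. [(x + 6) + 6 = 9] peel the +6: subtract 6 from each side, so sub: x + 6 = 3.
Step 3. [x + 6 = 3] 6 comes off first (subtract 6), so sub: x = -3.

Answer: x ∈ {-3}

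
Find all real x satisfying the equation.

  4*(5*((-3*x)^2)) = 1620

Step 1. [4*(5*((-3*x)^2)) = 1620] 4·(inner) — divide through by 4, so div: 5*((-3*x)^2) = 405.
Step 2. [5*((-3*x)^2) = 405] LHS = 5·(…); ÷5 both sides ⇒ div: (-3*x)^2 = 81.
Step 3. [(-3*x)^2 = 81] 81 ≥ 0, LHS is (·)² — take ±√ ⇒ sqrt: -3*x = 9 or -9.
Step 4. [-3*x = 9 or -9] leading coefficient -3: divide by -3, so div: x = -3 or 3.

Answer: x ∈ {-3, 3}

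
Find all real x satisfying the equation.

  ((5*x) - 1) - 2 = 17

Step 1. [((5*x) - 1) - 2 = 17] 2 comes off first (add 2). So sub: (5*x) - 1 = 19.
Step 2. [(5*x) - 1 = 19] add 1: x sits inside (… - 1). So sub: 5*x = 20.
Step 3. [5*x = 20] LHS = 5·(…); ÷5 both sides, so div: x = 4.

Answer: x ∈ {4}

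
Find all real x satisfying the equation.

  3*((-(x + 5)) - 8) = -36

Step 1. [3*((-(x + 5)) - 8) = -36] 3·(inner) — divide through by 3, so div: (-(x + 5)) - 8 = -12.
Step 2. [(-(x + 5)) - 8 = -12] -8 is outermost — add 8 both sides ⇒ sub: -(x + 5) = -4.
Step 3. [-(x + 5) = -4] leading − — multiply by −1. So neg: x + 5 = 4.
Step 4. [x + 5 = 4] the outer +5 inverts by subtracting 5 ⇒ sub: x = -1.

Answer: x ∈ {-1}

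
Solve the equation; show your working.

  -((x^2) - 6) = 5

Step 1. [-((x^2) - 6) = 5] LHS negated; negate both sides ⇒ neg: (x^2) - 6 = -5.
Step 2. [(x^2) - 6 = -5] the outer -6 inverts by adding 6. So sub: x^2 = 1.
Step 3. [x^2 = 1] √ both sides: 1 ≥ 0 gives two branches ⇒ sqrt: x = 1 or -1.

Answer: x ∈ {-1, 1}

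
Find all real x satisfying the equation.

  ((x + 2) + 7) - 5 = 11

Step 1. [((x + 2) + 7) - 5 = 11] 5 comes off first (add 5) ⇒ sub: (x + 2) + 7 = 16.
Step 2. [(x + 2) + 7 = 16] peel the +7: subtract 7 from each side, so sub: x + 2 = 9.
Step 3. [x + 2 = 9] the outer +2 inverts by subtracting 2 ⇒ sub: x = 7.

Answer: x ∈ {7}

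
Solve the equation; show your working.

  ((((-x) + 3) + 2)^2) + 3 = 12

Step 1. [((((-x) + 3) + 2)^2) + 3 = 12] peel the +3: subtract 3 from each side. So sub: (((-x) + 3) + 2)^2 = 9.
Step 2. [(((-x) + 3) + 2)^2 = 9] √ both sides: 9 ≥ 0 gives two branches. So sqrt: ((-x) + 3) + 2 = 3 or -3.
Step 3. [((-x) + 3) + 2 = 3 or -3] the outer +2 inverts by subtracting 2 ⇒ sub: (-x) + 3 = 1 or -5.
Step 4. [(-x) + 3 = 1 or -5] subtract 3: x sits inside (… + 3), so sub: -x = -2 or -8.
Step 5. [-x = -2 or -8] flip signs both sides. So neg: x = 2 or 8.

Answer: x ∈ {2, 8}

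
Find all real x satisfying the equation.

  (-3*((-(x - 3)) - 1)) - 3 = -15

Step 1. [(-3*((-(x - 3)) - 1)) - 3 = -15] peel the -3: add 3 from each side, so sub: -3*((-(x - 3)) - 1) = -12.
Step 2. [-3*((-(x - 3)) - 1) = -12] -3 out front; divide by -3 ⇒ div: (-(x - 3)) - 1 = 4.
Step 3. [(-(x - 3)) - 1 = 4] peel the -1: add 1 from each side. So sub: -(x - 3) = 5.
Step 4. [-(x - 3) = 5] flip signs both sides. So neg: x - 3 = -5.
Step 5. [x - 3 = -5] -3 is outermost — add 3 both sides, so sub: x = -2.

Answer: x ∈ {-2}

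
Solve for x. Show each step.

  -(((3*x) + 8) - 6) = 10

Step 1. [-(((3*x) + 8) - 6) = 10] LHS negated; negate both sides ⇒ neg: ((3*x) + 8) - 6 = -10.
Step 2. [((3*x) + 8) - 6 = -10] -6 is outermost — add 6 both sides, so sub: (3*x) + 8 = -4.
Step 3. [(3*x) + 8 = -4] 8 comes off first (subtract 8). So sub: 3*x = -12.
Step 4. [3*x = -12] LHS = 3·(…); ÷3 both sides ⇒ div: x = -4.

Answer: x ∈ {-4}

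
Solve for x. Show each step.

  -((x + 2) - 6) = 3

Step 1. [-((x + 2) - 6) = 3] leading − — multiply by −1. So neg: (x + 2) - 6 = -3.
Step 2. [(x + 2) - 6 = -3] 6 comes off first (add 6) ⇒ sub: x + 2 = 3.
Step 3. [x + 2 = 3] the outer +2 inverts by subtracting 2 ⇒ sub: x = 1.

Answer: x ∈ {1}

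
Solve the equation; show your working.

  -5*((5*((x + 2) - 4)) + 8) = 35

Step 1. [-5*((5*((x + 2) - 4)) + 8) = 35] divide by the outer -5. So div: (5*((x + 2) - 4)) + 8 = -7.
Step 2. [(5*((x + 2) - 4)) + 8 = -7] +8 is outermost — subtract 8 both sides, so sub: 5*((x + 2) - 4) = -15.
Step 3. [5*((x + 2) - 4) = -15] divide by the outer 5. So div: (x + 2) - 4 = -3.
Step 4. [(x + 2) - 4 = -3] the outer -4 inverts by adding 4. So sub: x + 2 = 1.
Step 5. [x + 2 = 1] +2 is outermost — subtract 2 both sides ⇒ sub: x = -1.

Answer: x ∈ {-1}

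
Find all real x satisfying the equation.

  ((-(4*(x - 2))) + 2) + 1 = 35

Step 1. [((-(4*(x - 2))) + 2) + 1 = 35] the outer +1 inverts by subtracting 1 ⇒ sub: (-(4*(x - 2))) + 2 = 34.
Step 2. [(-(4*(x - 2))) + 2 = 34] the outer +2 inverts by subtracting 2 ⇒ sub: -(4*(x - 2)) = 32.
Step 3. [-(4*(x - 2)) = 32] flip signs both sides. So neg: 4*(x - 2) = -32.
Step 4. [4*(x - 2) = -32] 4 out front; divide by 4 ⇒ div: x - 2 = -8.
Step 5. [x - 2 = -8] the outer -2 inverts by adding 2 ⇒ sub: x = -6.

Answer: x ∈ {-6}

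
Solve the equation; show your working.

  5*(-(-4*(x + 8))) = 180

Step 1. [5*(-(-4*(x + 8))) = 180] leading coefficient 5: divide by 5 ⇒ div: -(-4*(x + 8)) = 36.
Step 2. [-(-4*(x + 8)) = 36] leading − — multiply by −1, so neg: -4*(x + 8) = -36.
Step 3. [-4*(x + 8) = -36] leading coefficient -4: divide by -4. So div: x + 8 = 9.
Step 4. [x + 8 = 9] peel the +8: subtract 8 from each side ⇒ sub: x = 1.

Answer: x ∈ {1}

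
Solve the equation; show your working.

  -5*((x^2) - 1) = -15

Step 1. [-5*((x^2) - 1) = -15] LHS = -5·(…); ÷-5 both sides. So div: (x^2) - 1 = 3.
Step 2. [(x^2) - 1 = 3] 1 comes off first (add 1). So sub: x^2 = 4.
Step 3. [x^2 = 4] √ both sides: 4 ≥ 0 gives two branches, so sqrt: x = 2 or -2.

Answer: x ∈ {-2, 2}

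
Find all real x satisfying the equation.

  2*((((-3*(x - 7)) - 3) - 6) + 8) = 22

Step 1. [2*((((-3*(x - 7)) - 3) - 6) + 8) = 22] divide by the outer 2, so div: (((-3*(x - 7)) - 3) - 6) + 8 = 11.
Step 2. [(((-3*(x - 7)) - 3) - 6) + 8 = 11] 8 comes off first (subtract 8) ⇒ sub: ((-3*(x - 7)) - 3) - 6 = 3.
Step 3. [((-3*(x - 7)) - 3) - 6 = 3] 6 comes off first (add 6). So sub: (-3*(x - 7)) - 3 = 9.
Step 4. [(-3*(x - 7)) - 3 = 9] -3 divides every term; factor it out, so factor: (x - 7) + 1 = -3.
Step 5. [(x - 7) + 1 = -3] the outer +1 inverts by subtracting 1, so sub: x - 7 = -4.
Step 6. [x - 7 = -4] -7 is outermost — add 7 both sides, so sub: x = 3.

Answer: x ∈ {3}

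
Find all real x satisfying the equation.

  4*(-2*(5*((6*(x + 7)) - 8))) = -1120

Step 1. [4*(-2*(5*((6*(x + 7)) - 8))) = -1120] leading coefficient 4: divide by 4, so div: -2*(5*((6*(x + 7)) - 8)) = -280.
Step 2. [-2*(5*((6*(x + 7)) - 8)) = -280] -2·(inner) — divide through by -2. So div: 5*((6*(x + 7)) - 8) = 140.
Step 3. [5*((6*(x + 7)) - 8) = 140] leading coefficient 5: divide by 5, so div: (6*(x + 7)) - 8 = 28.
Step 4. [(6*(x + 7)) - 8 = 28] add 8: x sits inside (… - 8) ⇒ sub: 6*(x + 7) = 36.
Step 5. [6*(x + 7) = 36] leading coefficient 6: divide by 6. So div: x + 7 = 6.
Step 6. [x + 7 = 6] peel the +7: subtract 7 from each side, so sub: x = -1.

Answer: x ∈ {-1}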